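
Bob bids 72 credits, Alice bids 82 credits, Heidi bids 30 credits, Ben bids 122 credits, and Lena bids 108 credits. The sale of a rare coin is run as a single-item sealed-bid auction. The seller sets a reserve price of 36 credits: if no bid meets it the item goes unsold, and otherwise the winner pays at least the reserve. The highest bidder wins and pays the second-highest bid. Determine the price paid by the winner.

Sorted high to low: Ben 122 credits; Lena 108 credits; Alice 82 credits; Bob 72 credits; Heidi 30 credits.
Ben has the highest bid, so Ben wins.
The second-highest bid is 108 credits, which exceeds the reserve, so that sets the price.

The winner pays 108 credits.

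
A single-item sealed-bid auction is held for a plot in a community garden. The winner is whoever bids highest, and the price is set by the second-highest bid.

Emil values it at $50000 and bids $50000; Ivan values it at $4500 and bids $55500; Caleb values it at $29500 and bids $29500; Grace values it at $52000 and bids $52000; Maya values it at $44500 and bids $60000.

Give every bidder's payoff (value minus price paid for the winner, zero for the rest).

Ordered from highest: Maya $60000, then Ivan $55500, then Grace $52000, then Emil $50000, then Caleb $29500.
Maya has the top bid and wins; the price is the second-highest bid, $55500.
Maya's payoff = $44500 − $55500 = -$11000. All other bidders lose, so their payoff is 0.

Payoffs: Emil $0, Ivan $0, Caleb $0, Grace $0, Maya -$11000.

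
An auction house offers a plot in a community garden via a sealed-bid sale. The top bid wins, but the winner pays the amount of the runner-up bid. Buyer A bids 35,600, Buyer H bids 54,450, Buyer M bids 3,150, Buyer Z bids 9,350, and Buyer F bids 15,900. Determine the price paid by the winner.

Price paid: 35,600.

Bids in descending order: Buyer H 54,450 > Buyer A 35,600 > Buyer F 15,900 > Buyer Z 9,350 > Buyer M 3,150.
Buyer H has the highest bid, so Buyer H wins.
The second-highest bid is 35,600, so that is what Buyer H pays.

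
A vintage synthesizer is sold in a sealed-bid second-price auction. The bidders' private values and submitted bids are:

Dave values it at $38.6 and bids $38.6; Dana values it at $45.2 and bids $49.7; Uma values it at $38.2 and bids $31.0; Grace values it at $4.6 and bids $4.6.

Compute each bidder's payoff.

Dave $0.0, Dana $6.6, Uma $0.0, Grace $0.0.

Bids in descending order: Dana $49.7 > Dave $38.6 > Uma $31.0 > Grace $4.6.
Dana has the top bid and wins; the price is the second-highest bid, $38.6.
Dana's payoff = $45.2 − $38.6 = $6.6. All other bidders lose, so their payoff is 0.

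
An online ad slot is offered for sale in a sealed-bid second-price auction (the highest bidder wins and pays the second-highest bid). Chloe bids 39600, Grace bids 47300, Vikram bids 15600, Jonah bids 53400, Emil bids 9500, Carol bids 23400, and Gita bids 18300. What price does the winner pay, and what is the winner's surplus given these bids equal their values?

Price 47300; surplus 6100.

Sorted high to low: Jonah 53400, then Grace 47300, then Chloe 39600, then Carol 23400, then Gita 18300, then Vikram 15600, then Emil 9500.
Jonah is the highest bidder, so Jonah wins.
Under the second-price rule, the price is the second-highest bid: 47300.
Surplus = 53400 − 47300 = 6100.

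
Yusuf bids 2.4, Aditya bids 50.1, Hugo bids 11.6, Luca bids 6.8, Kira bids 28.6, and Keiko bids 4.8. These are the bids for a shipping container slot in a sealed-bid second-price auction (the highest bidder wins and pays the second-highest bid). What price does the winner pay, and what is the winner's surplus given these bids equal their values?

Price 28.6; surplus 21.5.

Ordered from highest: Aditya 50.1, then Kira 28.6, then Hugo 11.6, then Luca 6.8, then Keiko 4.8, then Yusuf 2.4.
Aditya is the highest bidder, so Aditya wins.
Under the second-price rule, the price is the second-highest bid: 28.6.
Surplus = 50.1 − 28.6 = 21.5.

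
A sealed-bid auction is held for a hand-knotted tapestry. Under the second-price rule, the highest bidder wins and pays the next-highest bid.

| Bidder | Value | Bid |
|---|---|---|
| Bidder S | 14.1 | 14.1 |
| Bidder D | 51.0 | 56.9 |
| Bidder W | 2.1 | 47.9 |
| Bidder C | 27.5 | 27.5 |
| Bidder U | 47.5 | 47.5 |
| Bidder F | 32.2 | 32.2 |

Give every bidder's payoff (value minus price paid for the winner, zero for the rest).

Ordered from highest: Bidder D 56.9; Bidder W 47.9; Bidder U 47.5; Bidder F 32.2; Bidder C 27.5; Bidder S 14.1.
Bidder D has the top bid and wins; the price is the second-highest bid, 47.9.
Bidder D's payoff = 51.0 − 47.9 = 3.1. All other bidders lose, so their payoff is 0.

Payoffs: Bidder S 0.0, Bidder D 3.1, Bidder W 0.0, Bidder C 0.0, Bidder U 0.0, Bidder F 0.0.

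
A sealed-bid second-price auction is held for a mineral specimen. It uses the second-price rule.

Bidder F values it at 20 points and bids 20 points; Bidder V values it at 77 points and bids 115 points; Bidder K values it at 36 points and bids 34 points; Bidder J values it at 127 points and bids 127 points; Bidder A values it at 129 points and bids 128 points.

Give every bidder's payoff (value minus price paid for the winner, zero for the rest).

Payoffs: Bidder F 0 points, Bidder V 0 points, Bidder K 0 points, Bidder J 0 points, Bidder A 2 points.

Ranking the bids: Bidder A 128 points > Bidder J 127 points > Bidder V 115 points > Bidder K 34 points > Bidder F 20 points.
Bidder A has the top bid and wins; the price is the second-highest bid, 127 points.
Bidder A's payoff = 129 points − 127 points = 2 points. All other bidders lose, so their payoff is 0.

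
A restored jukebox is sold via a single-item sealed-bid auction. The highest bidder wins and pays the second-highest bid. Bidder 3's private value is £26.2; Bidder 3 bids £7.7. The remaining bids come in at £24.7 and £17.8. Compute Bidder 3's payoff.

Highest competing bid: £24.7.
Bidder 3's bid £7.7 is not the highest, so Bidder 3 loses, pays nothing, and earns zero payoff.

£0.0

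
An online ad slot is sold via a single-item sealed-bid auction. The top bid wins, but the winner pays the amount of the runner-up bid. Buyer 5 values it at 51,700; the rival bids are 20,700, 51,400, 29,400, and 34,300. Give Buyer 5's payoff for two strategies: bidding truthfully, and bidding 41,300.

Truthful: 300; alternative: 0.

The highest competing bid is 51,400.
Bidding truthfully at 51,700: Buyer 5 has the top bid, wins, and pays the second-highest bid 51,400. Payoff = 51,700 − 51,400 = 300.
Bidding 41,300: the top bid is 51,400 (a rival), so Buyer 5 loses. Payoff = 0.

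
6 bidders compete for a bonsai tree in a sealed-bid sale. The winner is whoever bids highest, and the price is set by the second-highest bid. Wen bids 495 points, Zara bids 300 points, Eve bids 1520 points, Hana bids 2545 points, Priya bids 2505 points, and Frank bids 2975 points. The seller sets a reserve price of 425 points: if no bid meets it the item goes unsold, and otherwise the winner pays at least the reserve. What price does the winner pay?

Ranking the bids: Frank 2975 points; Hana 2545 points; Priya 2505 points; Eve 1520 points; Wen 495 points; Zara 300 points.
Frank has the highest bid, so Frank wins.
The second-highest bid is 2545 points, which exceeds the reserve, so that sets the price.

The winner pays 2545 points.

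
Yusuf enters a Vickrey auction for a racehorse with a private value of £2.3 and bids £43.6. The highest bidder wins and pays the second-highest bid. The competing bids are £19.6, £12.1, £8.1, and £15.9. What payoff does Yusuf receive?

Highest competing bid: £19.6.
Yusuf's bid £43.6 is the highest overall, so Yusuf wins and pays the second-highest bid, £19.6.
Payoff = value − price = £2.3 − £19.6 = -£17.3.

Yusuf's payoff: -£17.3.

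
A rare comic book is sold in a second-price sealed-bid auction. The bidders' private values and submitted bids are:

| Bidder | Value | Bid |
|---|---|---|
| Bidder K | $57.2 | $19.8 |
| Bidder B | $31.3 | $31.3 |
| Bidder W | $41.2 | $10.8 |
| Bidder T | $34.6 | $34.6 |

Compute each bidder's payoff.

Payoffs: Bidder K $0.0, Bidder B $0.0, Bidder W $0.0, Bidder T $3.3.

Bids in descending order: Bidder T $34.6 > Bidder B $31.3 > Bidder K $19.8 > Bidder W $10.8.
Bidder T has the top bid and wins; the price is the second-highest bid, $31.3.
Bidder T's payoff = $34.6 − $31.3 = $3.3. All other bidders lose, so their payoff is 0.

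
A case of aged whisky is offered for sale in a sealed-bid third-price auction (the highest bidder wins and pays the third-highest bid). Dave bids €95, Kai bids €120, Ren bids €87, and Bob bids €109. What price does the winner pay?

Bids in descending order: Kai €120 > Bob €109 > Dave €95 > Ren €87.
Kai is the highest bidder, so Kai wins.
Under the third-price rule, the price is the third-highest bid: €95.

Price paid: €95.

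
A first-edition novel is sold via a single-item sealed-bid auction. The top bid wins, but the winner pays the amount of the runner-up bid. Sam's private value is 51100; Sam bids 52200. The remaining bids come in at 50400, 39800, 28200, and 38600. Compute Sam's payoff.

Sam's payoff: 700.

Highest competing bid: 50400.
Sam's bid 52200 is the highest overall, so Sam wins and pays the second-highest bid, 50400.
Payoff = value − price = 51100 − 50400 = 700.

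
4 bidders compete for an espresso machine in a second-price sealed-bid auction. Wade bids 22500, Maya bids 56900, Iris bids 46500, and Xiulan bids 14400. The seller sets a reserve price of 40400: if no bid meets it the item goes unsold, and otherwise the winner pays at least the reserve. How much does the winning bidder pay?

Price paid: 46500.

Sorted high to low: Maya 56900; Iris 46500; Wade 22500; Xiulan 14400.
Maya has the highest bid, so Maya wins.
The second-highest bid is 46500, which exceeds the reserve, so that sets the price.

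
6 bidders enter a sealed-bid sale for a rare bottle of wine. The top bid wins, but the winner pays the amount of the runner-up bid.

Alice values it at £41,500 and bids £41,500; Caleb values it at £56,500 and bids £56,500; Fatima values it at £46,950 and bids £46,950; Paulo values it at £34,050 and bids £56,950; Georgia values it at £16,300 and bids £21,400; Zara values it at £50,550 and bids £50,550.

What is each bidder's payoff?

Sorted high to low: Paulo £56,950, then Caleb £56,500, then Zara £50,550, then Fatima £46,950, then Alice £41,500, then Georgia £21,400.
Paulo has the top bid and wins; the price is the second-highest bid, £56,500.
Paulo's payoff = £34,050 − £56,500 = -£22,450. All other bidders lose, so their payoff is 0.

Payoffs: Alice £0, Caleb £0, Fatima £0, Paulo -£22,450, Georgia £0, Zara £0.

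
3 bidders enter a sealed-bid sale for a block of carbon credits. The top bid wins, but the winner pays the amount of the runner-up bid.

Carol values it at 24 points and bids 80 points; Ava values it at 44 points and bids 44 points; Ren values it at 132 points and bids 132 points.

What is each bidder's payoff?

Carol 0 points, Ava 0 points, Ren 52 points.

Ordered from highest: Ren 132 points > Carol 80 points > Ava 44 points.
Ren has the top bid and wins; the price is the second-highest bid, 80 points.
Ren's payoff = 132 points − 80 points = 52 points. All other bidders lose, so their payoff is 0.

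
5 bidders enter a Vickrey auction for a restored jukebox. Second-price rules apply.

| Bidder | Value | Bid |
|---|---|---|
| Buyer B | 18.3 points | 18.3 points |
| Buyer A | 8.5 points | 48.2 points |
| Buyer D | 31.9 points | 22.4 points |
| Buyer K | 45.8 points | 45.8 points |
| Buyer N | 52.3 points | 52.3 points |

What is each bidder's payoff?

Payoffs: Buyer B 0.0 points, Buyer A 0.0 points, Buyer D 0.0 points, Buyer K 0.0 points, Buyer N 4.1 points.

Ranking the bids: Buyer N 52.3 points; Buyer A 48.2 points; Buyer K 45.8 points; Buyer D 22.4 points; Buyer B 18.3 points.
Buyer N has the top bid and wins; the price is the second-highest bid, 48.2 points.
Buyer N's payoff = 52.3 points − 48.2 points = 4.1 points. All other bidders lose, so their payoff is 0.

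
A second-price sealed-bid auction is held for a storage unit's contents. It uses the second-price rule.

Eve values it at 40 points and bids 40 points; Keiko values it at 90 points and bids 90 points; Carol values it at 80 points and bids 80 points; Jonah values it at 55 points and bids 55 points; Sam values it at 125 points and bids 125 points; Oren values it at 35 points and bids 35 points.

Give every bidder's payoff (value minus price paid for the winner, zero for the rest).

Ranking the bids: Sam 125 points > Keiko 90 points > Carol 80 points > Jonah 55 points > Eve 40 points > Oren 35 points.
Sam has the top bid and wins; the price is the second-highest bid, 90 points.
Sam's payoff = 125 points − 90 points = 35 points. All other bidders lose, so their payoff is 0.

Eve 0 points, Keiko 0 points, Carol 0 points, Jonah 0 points, Sam 35 points, Oren 0 points.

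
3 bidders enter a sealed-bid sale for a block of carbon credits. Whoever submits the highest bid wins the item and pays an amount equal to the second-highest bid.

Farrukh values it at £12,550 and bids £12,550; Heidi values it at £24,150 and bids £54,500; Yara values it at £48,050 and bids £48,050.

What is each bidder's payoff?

Payoffs: Farrukh £0, Heidi -£23,900, Yara £0.

Sorted high to low: Heidi £54,500; Yara £48,050; Farrukh £12,550.
Heidi has the top bid and wins; the price is the second-highest bid, £48,050.
Heidi's payoff = £24,150 − £48,050 = -£23,900. All other bidders lose, so their payoff is 0.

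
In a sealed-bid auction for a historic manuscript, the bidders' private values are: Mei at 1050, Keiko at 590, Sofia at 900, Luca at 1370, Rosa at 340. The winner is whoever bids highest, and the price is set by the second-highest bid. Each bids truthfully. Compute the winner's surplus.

Ordered from highest: Luca 1370; Mei 1050; Sofia 900; Keiko 590; Rosa 340.
Luca wins with the top bid and pays the second-highest, 1050.
Surplus = 1370 − 1050 = 320.

320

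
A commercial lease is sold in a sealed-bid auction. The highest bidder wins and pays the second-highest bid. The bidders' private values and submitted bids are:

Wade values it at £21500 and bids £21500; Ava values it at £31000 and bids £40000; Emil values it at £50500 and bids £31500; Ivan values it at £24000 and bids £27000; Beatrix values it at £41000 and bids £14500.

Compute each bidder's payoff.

Payoffs: Wade £0, Ava -£500, Emil £0, Ivan £0, Beatrix £0.

Ranking the bids: Ava £40000; Emil £31500; Ivan £27000; Wade £21500; Beatrix £14500.
Ava has the top bid and wins; the price is the second-highest bid, £31500.
Ava's payoff = £31000 − £31500 = -£500. All other bidders lose, so their payoff is 0.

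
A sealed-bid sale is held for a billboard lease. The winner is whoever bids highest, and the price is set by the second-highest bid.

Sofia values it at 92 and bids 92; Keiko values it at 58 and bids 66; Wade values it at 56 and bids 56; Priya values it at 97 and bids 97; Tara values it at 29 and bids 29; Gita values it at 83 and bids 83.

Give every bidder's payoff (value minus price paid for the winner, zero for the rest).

Ranking the bids: Priya 97 > Sofia 92 > Gita 83 > Keiko 66 > Wade 56 > Tara 29.
Priya has the top bid and wins; the price is the second-highest bid, 92.
Priya's payoff = 97 − 92 = 5. All other bidders lose, so their payoff is 0.

Payoffs: Sofia 0, Keiko 0, Wade 0, Priya 5, Tara 0, Gita 0.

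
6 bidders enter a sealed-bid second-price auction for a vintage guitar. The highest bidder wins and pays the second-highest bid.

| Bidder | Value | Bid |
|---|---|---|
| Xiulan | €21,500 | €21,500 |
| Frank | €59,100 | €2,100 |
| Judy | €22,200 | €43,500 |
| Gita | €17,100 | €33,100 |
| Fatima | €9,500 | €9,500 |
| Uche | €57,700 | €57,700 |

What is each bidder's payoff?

Bids in descending order: Uche €57,700 > Judy €43,500 > Gita €33,100 > Xiulan €21,500 > Fatima €9,500 > Frank €2,100.
Uche has the top bid and wins; the price is the second-highest bid, €43,500.
Uche's payoff = €57,700 − €43,500 = €14,200. All other bidders lose, so their payoff is 0.

Payoffs: Xiulan €0, Frank €0, Judy €0, Gita €0, Fatima €0, Uche €14,200.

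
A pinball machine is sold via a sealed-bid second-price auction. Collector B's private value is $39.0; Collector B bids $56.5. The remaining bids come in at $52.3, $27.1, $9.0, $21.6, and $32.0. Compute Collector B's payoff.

Highest competing bid: $52.3.
Collector B's bid $56.5 is the highest overall, so Collector B wins and pays the second-highest bid, $52.3.
Payoff = value − price = $39.0 − $52.3 = -$13.3.
Overbidding won the item at a price above value — truthful bidding would have avoided this loss.

Collector B's payoff: -$13.3.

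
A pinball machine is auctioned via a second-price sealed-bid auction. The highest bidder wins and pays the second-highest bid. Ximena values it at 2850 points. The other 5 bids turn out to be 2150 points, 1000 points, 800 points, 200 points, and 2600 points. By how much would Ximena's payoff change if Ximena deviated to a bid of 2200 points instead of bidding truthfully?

The highest competing bid is 2600 points.
Bidding truthfully at 2850 points: Ximena has the top bid, wins, and pays the second-highest bid 2600 points. Payoff = 2850 points − 2600 points = 250 points.
Bidding 2200 points: the top bid is 2600 points (a rival), so Ximena loses. Payoff = 0 points.
Change = 0 points − 250 points = -250 points.

-250 points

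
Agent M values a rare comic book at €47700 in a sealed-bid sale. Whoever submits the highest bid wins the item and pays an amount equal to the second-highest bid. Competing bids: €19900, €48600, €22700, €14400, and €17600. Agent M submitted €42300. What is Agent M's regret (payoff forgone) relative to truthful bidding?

The highest competing bid is €48600.
Bidding truthfully at €47700: the top bid is €48600 (a rival), so Agent M loses. Payoff = €0.
Bidding €42300: the top bid is €48600 (a rival), so Agent M loses. Payoff = €0.
Regret = truthful payoff − actual payoff = €0 − €0 = €0.

Payoff forgone: €0.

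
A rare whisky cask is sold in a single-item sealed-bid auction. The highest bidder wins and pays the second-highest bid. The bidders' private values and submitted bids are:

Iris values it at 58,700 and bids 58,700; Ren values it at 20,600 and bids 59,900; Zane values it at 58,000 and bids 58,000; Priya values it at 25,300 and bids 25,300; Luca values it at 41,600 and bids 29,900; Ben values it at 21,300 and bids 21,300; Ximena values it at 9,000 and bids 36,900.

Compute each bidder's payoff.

Payoffs: Iris 0, Ren -38,100, Zane 0, Priya 0, Luca 0, Ben 0, Ximena 0.

Sorted high to low: Ren 59,900 > Iris 58,700 > Zane 58,000 > Ximena 36,900 > Luca 29,900 > Priya 25,300 > Ben 21,300.
Ren has the top bid and wins; the price is the second-highest bid, 58,700.
Ren's payoff = 20,600 − 58,700 = -38,100. All other bidders lose, so their payoff is 0.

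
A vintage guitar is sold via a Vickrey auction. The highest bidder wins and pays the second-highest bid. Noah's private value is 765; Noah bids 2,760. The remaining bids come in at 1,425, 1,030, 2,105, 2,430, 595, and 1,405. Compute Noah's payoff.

-1,665

Highest competing bid: 2,430.
Noah's bid 2,760 is the highest overall, so Noah wins and pays the second-highest bid, 2,430.
Payoff = value − price = 765 − 2,430 = -1,665.
Overbidding won the item at a price above value — truthful bidding would have avoided this loss.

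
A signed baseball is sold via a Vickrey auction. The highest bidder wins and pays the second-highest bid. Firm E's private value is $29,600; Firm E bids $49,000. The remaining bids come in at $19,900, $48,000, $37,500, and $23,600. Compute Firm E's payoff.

Highest competing bid: $48,000.
Firm E's bid $49,000 is the highest overall, so Firm E wins and pays the second-highest bid, $48,000.
Payoff = value − price = $29,600 − $48,000 = -$18,400.
Overbidding won the item at a price above value — truthful bidding would have avoided this loss.

Firm E's payoff: -$18,400.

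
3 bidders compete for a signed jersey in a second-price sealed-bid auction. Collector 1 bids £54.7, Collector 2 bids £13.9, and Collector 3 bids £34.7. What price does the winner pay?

Sorted high to low: Collector 1 £54.7; Collector 3 £34.7; Collector 2 £13.9.
Collector 1 has the highest bid, so Collector 1 wins.
The second-highest bid is £34.7, so that is what Collector 1 pays.

£34.7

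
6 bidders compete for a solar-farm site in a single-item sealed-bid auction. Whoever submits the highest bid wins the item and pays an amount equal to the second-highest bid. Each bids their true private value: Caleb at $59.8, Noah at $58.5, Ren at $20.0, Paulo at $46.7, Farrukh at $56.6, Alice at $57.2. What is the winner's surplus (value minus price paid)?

Ordered from highest: Caleb $59.8 > Noah $58.5 > Alice $57.2 > Farrukh $56.6 > Paulo $46.7 > Ren $20.0.
Caleb wins with the top bid and pays the second-highest, $58.5.
Surplus = $59.8 − $58.5 = $1.3.

Surplus = $1.3.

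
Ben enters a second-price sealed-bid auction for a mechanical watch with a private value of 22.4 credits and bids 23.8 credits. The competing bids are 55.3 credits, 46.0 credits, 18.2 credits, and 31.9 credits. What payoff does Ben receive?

0.0 credits

Highest competing bid: 55.3 credits.
Ben's bid 23.8 credits is not the highest, so Ben loses, pays nothing, and earns zero payoff.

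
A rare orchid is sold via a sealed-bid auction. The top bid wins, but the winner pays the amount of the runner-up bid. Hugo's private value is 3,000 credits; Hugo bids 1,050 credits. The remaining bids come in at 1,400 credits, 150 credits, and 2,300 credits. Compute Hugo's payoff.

Highest competing bid: 2,300 credits.
Hugo's bid 1,050 credits is not the highest, so Hugo loses, pays nothing, and earns zero payoff.

Payoff = 0 credits.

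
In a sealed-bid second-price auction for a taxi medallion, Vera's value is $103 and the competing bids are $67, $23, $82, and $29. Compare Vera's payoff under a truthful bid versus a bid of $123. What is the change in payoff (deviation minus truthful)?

The highest competing bid is $82.
Bidding truthfully at $103: Vera has the top bid, wins, and pays the second-highest bid $82. Payoff = $103 − $82 = $21.
Bidding $123: Vera has the top bid, wins, and pays the second-highest bid $82. Payoff = $103 − $82 = $21.
Change = $21 − $21 = $0.
The bid only affects whether you win, not the price — here both bids land on the same side of the top rival bid, so the deviation is payoff-neutral.

Change in payoff: $0.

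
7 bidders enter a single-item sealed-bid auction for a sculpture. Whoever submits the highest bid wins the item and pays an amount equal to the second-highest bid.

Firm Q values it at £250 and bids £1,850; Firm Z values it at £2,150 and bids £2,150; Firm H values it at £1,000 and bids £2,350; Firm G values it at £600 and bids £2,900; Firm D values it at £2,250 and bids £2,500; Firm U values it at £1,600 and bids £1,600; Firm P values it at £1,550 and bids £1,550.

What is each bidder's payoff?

Ranking the bids: Firm G £2,900 > Firm D £2,500 > Firm H £2,350 > Firm Z £2,150 > Firm Q £1,850 > Firm U £1,600 > Firm P £1,550.
Firm G has the top bid and wins; the price is the second-highest bid, £2,500.
Firm G's payoff = £600 − £2,500 = -£1,900. All other bidders lose, so their payoff is 0.

Firm Q £0, Firm Z £0, Firm H £0, Firm G -£1,900, Firm D £0, Firm U £0, Firm P £0.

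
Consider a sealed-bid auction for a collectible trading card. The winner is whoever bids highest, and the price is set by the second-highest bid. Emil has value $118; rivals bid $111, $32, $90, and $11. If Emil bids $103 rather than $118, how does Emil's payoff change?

Payoff change: -$7.

The highest competing bid is $111.
Bidding truthfully at $118: Emil has the top bid, wins, and pays the second-highest bid $111. Payoff = $118 − $111 = $7.
Bidding $103: the top bid is $111 (a rival), so Emil loses. Payoff = $0.
Change = $0 − $7 = -$7.
Deviating from a truthful bid can only lose payoff in a second-price auction — never gain.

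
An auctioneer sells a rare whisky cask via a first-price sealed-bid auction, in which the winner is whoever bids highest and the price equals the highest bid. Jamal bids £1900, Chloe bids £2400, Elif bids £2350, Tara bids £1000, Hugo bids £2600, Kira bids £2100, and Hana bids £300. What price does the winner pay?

Price paid: £2600.

Bids in descending order: Hugo £2600; Chloe £2400; Elif £2350; Kira £2100; Jamal £1900; Tara £1000; Hana £300.
Hugo is the highest bidder, so Hugo wins.
Under the first-price rule, the price is the highest bid: £2600.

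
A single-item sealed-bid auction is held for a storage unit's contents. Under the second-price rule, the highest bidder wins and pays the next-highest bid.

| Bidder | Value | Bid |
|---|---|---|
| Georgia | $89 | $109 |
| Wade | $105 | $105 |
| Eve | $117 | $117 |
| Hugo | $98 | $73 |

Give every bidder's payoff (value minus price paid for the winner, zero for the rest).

Georgia $0, Wade $0, Eve $8, Hugo $0.

Bids in descending order: Eve $117 > Georgia $109 > Wade $105 > Hugo $73.
Eve has the top bid and wins; the price is the second-highest bid, $109.
Eve's payoff = $117 − $109 = $8. All other bidders lose, so their payoff is 0.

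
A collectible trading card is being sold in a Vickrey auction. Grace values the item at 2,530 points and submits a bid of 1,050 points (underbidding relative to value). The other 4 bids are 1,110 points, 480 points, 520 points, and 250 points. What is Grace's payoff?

Highest competing bid: 1,110 points.
Grace's bid 1,050 points is not the highest, so Grace loses, pays nothing, and earns zero payoff.

0 points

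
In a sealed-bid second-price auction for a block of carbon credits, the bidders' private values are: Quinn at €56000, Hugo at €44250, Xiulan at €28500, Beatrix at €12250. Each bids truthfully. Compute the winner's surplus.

Ordered from highest: Quinn €56000 > Hugo €44250 > Xiulan €28500 > Beatrix €12250.
Quinn wins with the top bid and pays the second-highest, €44250.
Surplus = €56000 − €44250 = €11750.

Surplus = €11750.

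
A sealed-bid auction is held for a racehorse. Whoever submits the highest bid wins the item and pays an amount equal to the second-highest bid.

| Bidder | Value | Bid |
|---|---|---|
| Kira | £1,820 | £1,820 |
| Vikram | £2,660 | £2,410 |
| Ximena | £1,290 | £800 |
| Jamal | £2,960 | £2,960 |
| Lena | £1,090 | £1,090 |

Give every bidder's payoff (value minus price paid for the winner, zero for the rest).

Kira £0, Vikram £0, Ximena £0, Jamal £550, Lena £0.

Bids in descending order: Jamal £2,960 > Vikram £2,410 > Kira £1,820 > Lena £1,090 > Ximena £800.
Jamal has the top bid and wins; the price is the second-highest bid, £2,410.
Jamal's payoff = £2,960 − £2,410 = £550. All other bidders lose, so their payoff is 0.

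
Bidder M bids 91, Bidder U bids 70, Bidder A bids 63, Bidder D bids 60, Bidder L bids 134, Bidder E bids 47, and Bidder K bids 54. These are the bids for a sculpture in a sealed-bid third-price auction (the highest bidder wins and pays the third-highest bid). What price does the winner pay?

70

Sorted high to low: Bidder L 134 > Bidder M 91 > Bidder U 70 > Bidder A 63 > Bidder D 60 > Bidder K 54 > Bidder E 47.
Bidder L is the highest bidder, so Bidder L wins.
Under the third-price rule, the price is the third-highest bid: 70.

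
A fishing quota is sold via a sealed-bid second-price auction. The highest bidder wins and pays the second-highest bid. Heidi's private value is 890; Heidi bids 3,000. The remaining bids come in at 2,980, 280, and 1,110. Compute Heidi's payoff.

Heidi's payoff: -2,090.

Highest competing bid: 2,980.
Heidi's bid 3,000 is the highest overall, so Heidi wins and pays the second-highest bid, 2,980.
Payoff = value − price = 890 − 2,980 = -2,090.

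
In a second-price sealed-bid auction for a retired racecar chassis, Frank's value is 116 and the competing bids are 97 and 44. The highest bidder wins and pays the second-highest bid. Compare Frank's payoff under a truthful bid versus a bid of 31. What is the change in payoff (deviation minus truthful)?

Payoff change: -19.

The highest competing bid is 97.
Bidding truthfully at 116: Frank has the top bid, wins, and pays the second-highest bid 97. Payoff = 116 − 97 = 19.
Bidding 31: the top bid is 97 (a rival), so Frank loses. Payoff = 0.
Change = 0 − 19 = -19.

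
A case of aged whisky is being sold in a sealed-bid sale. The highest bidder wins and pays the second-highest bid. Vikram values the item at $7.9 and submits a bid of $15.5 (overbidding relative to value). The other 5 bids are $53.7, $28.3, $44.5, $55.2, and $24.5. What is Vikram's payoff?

$0.0

Highest competing bid: $55.2.
Vikram's bid $15.5 is not the highest, so Vikram loses, pays nothing, and earns zero payoff.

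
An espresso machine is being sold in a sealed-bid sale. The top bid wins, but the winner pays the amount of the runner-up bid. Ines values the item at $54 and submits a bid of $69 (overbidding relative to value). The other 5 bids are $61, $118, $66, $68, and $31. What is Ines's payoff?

$0

Highest competing bid: $118.
Ines's bid $69 is not the highest, so Ines loses, pays nothing, and earns zero payoff.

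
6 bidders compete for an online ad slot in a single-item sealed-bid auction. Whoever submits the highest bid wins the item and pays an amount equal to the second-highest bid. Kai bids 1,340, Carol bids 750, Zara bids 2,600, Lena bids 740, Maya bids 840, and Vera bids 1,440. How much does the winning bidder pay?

Bids in descending order: Zara 2,600 > Vera 1,440 > Kai 1,340 > Maya 840 > Carol 750 > Lena 740.
Zara has the highest bid, so Zara wins.
The second-highest bid is 1,440, so that is what Zara pays.

1,440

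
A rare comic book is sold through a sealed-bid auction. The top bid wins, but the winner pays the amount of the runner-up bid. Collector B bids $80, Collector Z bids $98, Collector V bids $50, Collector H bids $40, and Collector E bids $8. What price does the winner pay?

Sorted high to low: Collector Z $98; Collector B $80; Collector V $50; Collector H $40; Collector E $8.
Collector Z has the highest bid, so Collector Z wins.
The second-highest bid is $80, so that is what Collector Z pays.

Price paid: $80.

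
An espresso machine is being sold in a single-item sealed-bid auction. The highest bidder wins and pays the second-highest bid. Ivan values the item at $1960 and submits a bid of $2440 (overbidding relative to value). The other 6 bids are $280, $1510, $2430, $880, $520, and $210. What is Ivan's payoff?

Highest competing bid: $2430.
Ivan's bid $2440 is the highest overall, so Ivan wins and pays the second-highest bid, $2430.
Payoff = value − price = $1960 − $2430 = -$470.

-$470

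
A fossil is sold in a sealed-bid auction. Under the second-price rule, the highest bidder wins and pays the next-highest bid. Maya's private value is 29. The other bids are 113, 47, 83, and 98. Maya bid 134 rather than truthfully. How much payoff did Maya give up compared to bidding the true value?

84

The highest competing bid is 113.
Bidding truthfully at 29: the top bid is 113 (a rival), so Maya loses. Payoff = 0.
Bidding 134: Maya has the top bid, wins, and pays the second-highest bid 113. Payoff = 29 − 113 = -84.
Regret = truthful payoff − actual payoff = 0 − -84 = 84.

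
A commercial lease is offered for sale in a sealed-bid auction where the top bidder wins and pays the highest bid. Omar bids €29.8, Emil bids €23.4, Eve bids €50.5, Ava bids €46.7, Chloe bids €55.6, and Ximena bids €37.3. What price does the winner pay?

The winner pays €55.6.

Sorted high to low: Chloe €55.6; Eve €50.5; Ava €46.7; Ximena €37.3; Omar €29.8; Emil €23.4.
Chloe is the highest bidder, so Chloe wins.
Under the first-price rule, the price is the highest bid: €55.6.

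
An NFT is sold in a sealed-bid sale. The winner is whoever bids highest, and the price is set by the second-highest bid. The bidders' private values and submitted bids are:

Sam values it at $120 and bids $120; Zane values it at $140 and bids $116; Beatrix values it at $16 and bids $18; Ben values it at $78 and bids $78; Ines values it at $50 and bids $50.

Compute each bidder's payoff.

Bids in descending order: Sam $120, then Zane $116, then Ben $78, then Ines $50, then Beatrix $18.
Sam has the top bid and wins; the price is the second-highest bid, $116.
Sam's payoff = $120 − $116 = $4. All other bidders lose, so their payoff is 0.

Sam $4, Zane $0, Beatrix $0, Ben $0, Ines $0.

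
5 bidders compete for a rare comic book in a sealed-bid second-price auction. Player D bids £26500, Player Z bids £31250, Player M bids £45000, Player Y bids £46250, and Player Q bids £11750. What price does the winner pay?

Price paid: £45000.

Ordered from highest: Player Y £46250, then Player M £45000, then Player Z £31250, then Player D £26500, then Player Q £11750.
Player Y has the highest bid, so Player Y wins.
The second-highest bid is £45000, so that is what Player Y pays.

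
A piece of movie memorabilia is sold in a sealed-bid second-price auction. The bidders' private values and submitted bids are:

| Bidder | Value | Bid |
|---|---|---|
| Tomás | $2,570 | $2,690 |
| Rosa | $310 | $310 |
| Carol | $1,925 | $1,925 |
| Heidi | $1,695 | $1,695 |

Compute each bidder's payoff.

Payoffs: Tomás $645, Rosa $0, Carol $0, Heidi $0.

Bids in descending order: Tomás $2,690 > Carol $1,925 > Heidi $1,695 > Rosa $310.
Tomás has the top bid and wins; the price is the second-highest bid, $1,925.
Tomás's payoff = $2,570 − $1,925 = $645. All other bidders lose, so their payoff is 0.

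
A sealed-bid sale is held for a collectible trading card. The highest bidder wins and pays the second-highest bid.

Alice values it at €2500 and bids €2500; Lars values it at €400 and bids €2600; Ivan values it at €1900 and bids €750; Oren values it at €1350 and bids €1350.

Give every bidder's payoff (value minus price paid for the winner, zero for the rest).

Payoffs: Alice €0, Lars -€2100, Ivan €0, Oren €0.

Sorted high to low: Lars €2600; Alice €2500; Oren €1350; Ivan €750.
Lars has the top bid and wins; the price is the second-highest bid, €2500.
Lars's payoff = €400 − €2500 = -€2100. All other bidders lose, so their payoff is 0.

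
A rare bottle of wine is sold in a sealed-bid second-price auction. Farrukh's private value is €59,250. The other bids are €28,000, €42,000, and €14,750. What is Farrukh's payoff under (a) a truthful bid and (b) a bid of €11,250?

The highest competing bid is €42,000.
Bidding truthfully at €59,250: Farrukh has the top bid, wins, and pays the second-highest bid €42,000. Payoff = €59,250 − €42,000 = €17,250.
Bidding €11,250: the top bid is €42,000 (a rival), so Farrukh loses. Payoff = €0.
Deviating from a truthful bid can only lose payoff in a second-price auction — never gain.

Truthful: €17,250; alternative: €0.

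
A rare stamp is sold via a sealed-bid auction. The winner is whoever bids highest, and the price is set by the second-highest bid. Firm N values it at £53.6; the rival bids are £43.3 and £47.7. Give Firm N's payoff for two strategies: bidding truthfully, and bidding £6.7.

(a) £5.9  (b) £0.0

The highest competing bid is £47.7.
Bidding truthfully at £53.6: Firm N has the top bid, wins, and pays the second-highest bid £47.7. Payoff = £53.6 − £47.7 = £5.9.
Bidding £6.7: the top bid is £47.7 (a rival), so Firm N loses. Payoff = £0.0.
Deviating from a truthful bid can only lose payoff in a second-price auction — never gain.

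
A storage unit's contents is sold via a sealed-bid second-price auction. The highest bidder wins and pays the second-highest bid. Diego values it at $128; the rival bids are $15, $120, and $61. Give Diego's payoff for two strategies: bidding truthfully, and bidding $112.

The highest competing bid is $120.
Bidding truthfully at $128: Diego has the top bid, wins, and pays the second-highest bid $120. Payoff = $128 − $120 = $8.
Bidding $112: the top bid is $120 (a rival), so Diego loses. Payoff = $0.
Deviating from a truthful bid can only lose payoff in a second-price auction — never gain.

(a) $8  (b) $0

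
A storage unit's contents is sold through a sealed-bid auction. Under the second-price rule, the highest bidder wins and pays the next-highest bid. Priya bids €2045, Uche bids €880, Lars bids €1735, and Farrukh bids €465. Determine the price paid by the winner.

Price paid: €1735.

Bids in descending order: Priya €2045 > Lars €1735 > Uche €880 > Farrukh €465.
Priya has the highest bid, so Priya wins.
The second-highest bid is €1735, so that is what Priya pays.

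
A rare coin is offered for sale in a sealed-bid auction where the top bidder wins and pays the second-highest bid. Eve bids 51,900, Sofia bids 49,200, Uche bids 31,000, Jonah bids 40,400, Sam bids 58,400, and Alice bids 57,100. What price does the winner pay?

Price paid: 57,100.

Ranking the bids: Sam 58,400, then Alice 57,100, then Eve 51,900, then Sofia 49,200, then Jonah 40,400, then Uche 31,000.
Sam is the highest bidder, so Sam wins.
Under the second-price rule, the price is the second-highest bid: 57,100.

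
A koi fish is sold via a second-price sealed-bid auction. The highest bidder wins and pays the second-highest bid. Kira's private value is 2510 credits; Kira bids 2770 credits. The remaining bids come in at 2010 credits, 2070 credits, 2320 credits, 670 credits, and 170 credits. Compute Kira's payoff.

Highest competing bid: 2320 credits.
Kira's bid 2770 credits is the highest overall, so Kira wins and pays the second-highest bid, 2320 credits.
Payoff = value − price = 2510 credits − 2320 credits = 190 credits.

Payoff = 190 credits.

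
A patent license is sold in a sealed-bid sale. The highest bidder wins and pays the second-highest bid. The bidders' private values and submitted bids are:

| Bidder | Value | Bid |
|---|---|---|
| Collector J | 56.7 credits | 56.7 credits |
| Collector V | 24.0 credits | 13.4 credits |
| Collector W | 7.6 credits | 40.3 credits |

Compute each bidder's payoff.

Bids in descending order: Collector J 56.7 credits > Collector W 40.3 credits > Collector V 13.4 credits.
Collector J has the top bid and wins; the price is the second-highest bid, 40.3 credits.
Collector J's payoff = 56.7 credits − 40.3 credits = 16.4 credits. All other bidders lose, so their payoff is 0.

Payoffs: Collector J 16.4 credits, Collector V 0.0 credits, Collector W 0.0 credits.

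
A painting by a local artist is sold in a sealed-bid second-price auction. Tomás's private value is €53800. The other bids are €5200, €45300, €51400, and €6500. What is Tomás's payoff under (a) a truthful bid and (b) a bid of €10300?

(a) €2400  (b) €0

The highest competing bid is €51400.
Bidding truthfully at €53800: Tomás has the top bid, wins, and pays the second-highest bid €51400. Payoff = €53800 − €51400 = €2400.
Bidding €10300: the top bid is €51400 (a rival), so Tomás loses. Payoff = €0.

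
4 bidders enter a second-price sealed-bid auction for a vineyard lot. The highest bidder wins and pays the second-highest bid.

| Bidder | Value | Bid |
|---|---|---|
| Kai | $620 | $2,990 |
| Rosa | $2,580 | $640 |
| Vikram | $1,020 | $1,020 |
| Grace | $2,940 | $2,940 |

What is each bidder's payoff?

Ordered from highest: Kai $2,990; Grace $2,940; Vikram $1,020; Rosa $640.
Kai has the top bid and wins; the price is the second-highest bid, $2,940.
Kai's payoff = $620 − $2,940 = -$2,320. All other bidders lose, so their payoff is 0.

Payoffs: Kai -$2,320, Rosa $0, Vikram $0, Grace $0.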